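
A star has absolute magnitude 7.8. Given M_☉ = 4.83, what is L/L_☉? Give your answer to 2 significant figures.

L/L_☉ ≈ 0.065

M − M_☉ = 7.8 − 4.83 = 2.970
L/L_☉ = 10^(−0.4 (M − M_☉)) = 10^-1.188 = 0.06486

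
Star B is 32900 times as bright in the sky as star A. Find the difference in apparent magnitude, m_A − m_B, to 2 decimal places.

m_A − m_B ≈ 11.29

Pogson: Δm = −2.5 log₁₀(ratio) = −2.5 log₁₀(32900) = −2.5 × 4.5172 = -11.293
Star B is brighter so has the smaller magnitude: m_A − m_B is positive.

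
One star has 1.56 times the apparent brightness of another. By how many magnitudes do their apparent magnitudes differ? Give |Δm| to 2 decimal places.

|Δm| ≈ 0.48

Pogson: Δm = −2.5 log₁₀(ratio) = −2.5 log₁₀(1.56) = −2.5 × 0.1931 = -0.483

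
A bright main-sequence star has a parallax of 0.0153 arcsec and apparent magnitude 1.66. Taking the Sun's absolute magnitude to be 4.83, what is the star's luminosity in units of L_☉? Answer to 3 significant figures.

d = 1/p = 1/0.0153″ = 65.36 pc
M = m − 5 log₁₀ d + 5 = 1.66 − 5·1.8153 + 5 = -2.417
M − M_☉ = -2.417 − 4.83 = -7.247
L/L_☉ = 10^(−0.4 × -7.247) = 791.8

L/L_☉ ≈ 792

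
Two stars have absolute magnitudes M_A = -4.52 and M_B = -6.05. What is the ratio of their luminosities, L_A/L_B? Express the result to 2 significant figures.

ΔM = M_A − M_B = 1.53
L_A/L_B = 10^(−0.4 ΔM) = 10^-0.612 = 0.2443

L_A/L_B ≈ 0.24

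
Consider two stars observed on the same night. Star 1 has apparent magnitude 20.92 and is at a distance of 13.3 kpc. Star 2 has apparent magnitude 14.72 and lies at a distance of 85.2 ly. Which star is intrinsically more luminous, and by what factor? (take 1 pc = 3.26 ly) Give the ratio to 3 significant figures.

Star 1 is more luminous, by a factor of 858.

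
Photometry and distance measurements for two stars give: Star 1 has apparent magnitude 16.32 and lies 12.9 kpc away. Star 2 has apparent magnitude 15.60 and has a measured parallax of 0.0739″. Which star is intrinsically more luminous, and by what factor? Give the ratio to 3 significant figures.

Star 1: d = 12.9 kpc = 12900 pc
Star 1: M = m − 5 log₁₀ d + 5 = 16.32 − 5·4.1106 + 5 = 0.767
Star 2: d = 1/p = 1/0.0739″ = 13.53 pc
Star 2: M = m − 5 log₁₀ d + 5 = 15.60 − 5·1.1314 + 5 = 14.943
ΔM = M_1 − M_2 = 0.767 − (14.943) = -14.176; smaller M is more luminous → Star 1.
L ratio = 10^(0.4 |ΔM|) = 10^5.670 = 468200

Star 1 is more luminous, by a factor of 468000.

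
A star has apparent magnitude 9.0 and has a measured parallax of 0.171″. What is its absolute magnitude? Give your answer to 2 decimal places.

M ≈ 10.16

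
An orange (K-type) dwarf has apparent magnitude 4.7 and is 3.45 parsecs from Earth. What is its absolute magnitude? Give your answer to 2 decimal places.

M ≈ 7.01

5 log₁₀(d/10 pc) = 5 log₁₀(3.450) − 5 = -2.311
M = m − 5 log₁₀(d/10) = 4.7 + 2.311 = 7.011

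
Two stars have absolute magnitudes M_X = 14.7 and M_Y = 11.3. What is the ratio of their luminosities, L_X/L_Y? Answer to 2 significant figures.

ΔM = M_X − M_Y = 3.4
L_X/L_Y = 10^(−0.4 ΔM) = 10^-1.360 = 0.04365

L_X/L_Y ≈ 0.044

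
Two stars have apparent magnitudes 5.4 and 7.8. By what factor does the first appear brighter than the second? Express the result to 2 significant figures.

Magnitude difference = -2.4
Flux ratio = 10^(−0.4 Δm) = 10^(−0.4 × -2.4) = 10^0.960 = 9.120

9.1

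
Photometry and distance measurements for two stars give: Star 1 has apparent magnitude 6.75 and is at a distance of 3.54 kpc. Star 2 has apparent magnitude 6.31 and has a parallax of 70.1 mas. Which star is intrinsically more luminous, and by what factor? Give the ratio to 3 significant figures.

Star 1 is more luminous, by a factor of 41100.

Star 1: d = 3.54 kpc = 3540 pc
Star 1: M = m − 5 log₁₀ d + 5 = 6.75 − 5·3.5490 + 5 = -5.995
Star 2: p = 70.1 mas = 0.0701″ → d = 1/p = 14.27 pc
Star 2: M = m − 5 log₁₀ d + 5 = 6.31 − 5·1.1543 + 5 = 5.539
ΔM = M_1 − M_2 = -5.995 − (5.539) = -11.534; smaller M is more luminous → Star 1.
L ratio = 10^(0.4 |ΔM|) = 10^4.613 = 41060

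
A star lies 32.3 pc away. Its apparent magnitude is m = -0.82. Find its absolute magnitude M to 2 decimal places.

M ≈ -3.37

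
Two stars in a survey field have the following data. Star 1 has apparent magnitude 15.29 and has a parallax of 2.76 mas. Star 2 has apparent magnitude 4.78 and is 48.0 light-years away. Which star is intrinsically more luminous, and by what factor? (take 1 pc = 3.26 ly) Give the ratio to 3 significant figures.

Star 1: p = 2.76 mas = 2.76×10^-3″ → d = 1/p = 362.3 pc
Star 1: M = m − 5 log₁₀ d + 5 = 15.29 − 5·2.5591 + 5 = 7.495
Star 2: d = 48.0 ly / 3.26 = 14.72 pc
Star 2: M = m − 5 log₁₀ d + 5 = 4.78 − 5·1.1680 + 5 = 3.940
ΔM = M_1 − M_2 = 7.495 − (3.940) = 3.555; smaller M is more luminous → Star 2.
L ratio = 10^(0.4 |ΔM|) = 10^1.422 = 26.42

Star 2 is more luminous, by a factor of 26.4.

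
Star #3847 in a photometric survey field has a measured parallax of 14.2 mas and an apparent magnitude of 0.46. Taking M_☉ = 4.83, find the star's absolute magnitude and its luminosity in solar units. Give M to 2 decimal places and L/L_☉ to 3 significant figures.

d = 1/p = 1000/14.2 mas = 70.42 pc
M = m − 5 log₁₀ d + 5 = 0.46 − 5·1.8477 + 5 = -3.779
M − M_☉ = -3.779 − 4.83 = -8.609
L/L_☉ = 10^(−0.4 × -8.609) = 2776

M ≈ -3.78; L/L_☉ ≈ 2780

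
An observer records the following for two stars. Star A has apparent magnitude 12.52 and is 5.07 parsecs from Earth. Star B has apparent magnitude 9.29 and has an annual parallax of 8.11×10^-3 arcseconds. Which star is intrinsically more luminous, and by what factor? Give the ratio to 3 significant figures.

Star B is more luminous, by a factor of 11600.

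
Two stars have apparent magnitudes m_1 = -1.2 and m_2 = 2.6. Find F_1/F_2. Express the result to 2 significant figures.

F_1/F_2 ≈ 33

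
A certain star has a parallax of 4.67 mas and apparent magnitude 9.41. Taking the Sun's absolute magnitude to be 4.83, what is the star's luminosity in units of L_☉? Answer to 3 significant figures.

L/L_☉ ≈ 6.75

d = 1/p = 1000/4.67 mas = 214.1 pc
M = m − 5 log₁₀ d + 5 = 9.41 − 5·2.3307 + 5 = 2.757
M − M_☉ = 2.757 − 4.83 = -2.073
L/L_☉ = 10^(−0.4 × -2.073) = 6.751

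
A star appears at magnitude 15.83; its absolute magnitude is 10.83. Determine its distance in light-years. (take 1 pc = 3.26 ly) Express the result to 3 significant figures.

Distance modulus: m − M = 15.83 − (10.83) = 5.000
m − M = 5 log₁₀ d − 5
log₁₀ d = (m − M)/5 + 1 = 2.0000
d = 10^2.0000 = 100.0 pc
= 326.0 ly

d ≈ 326 ly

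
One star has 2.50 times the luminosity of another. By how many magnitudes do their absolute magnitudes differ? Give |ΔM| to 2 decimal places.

Pogson: ΔM = −2.5 log₁₀(ratio) = −2.5 log₁₀(2.50) = −2.5 × 0.3979 = -0.995

|ΔM| ≈ 0.99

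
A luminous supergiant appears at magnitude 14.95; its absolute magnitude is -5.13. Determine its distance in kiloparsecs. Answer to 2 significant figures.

Distance modulus: m − M = 14.95 − (-5.13) = 20.080
m − M = 5 log₁₀ d − 5
log₁₀ d = (m − M)/5 + 1 = 5.0160
d = 10^5.0160 = 103800 pc
= 103.8 kpc

d ≈ 100 kpc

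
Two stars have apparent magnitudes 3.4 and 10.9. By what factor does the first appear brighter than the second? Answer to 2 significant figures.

1000

Magnitude difference = -7.5
Flux ratio = 10^(−0.4 Δm) = 10^(−0.4 × -7.5) = 10^3.000 = 1000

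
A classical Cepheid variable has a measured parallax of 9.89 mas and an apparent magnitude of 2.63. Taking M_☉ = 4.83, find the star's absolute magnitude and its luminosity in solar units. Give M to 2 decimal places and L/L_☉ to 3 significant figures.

M ≈ -2.39; L/L_☉ ≈ 776

d = 1/p = 1000/9.89 mas = 101.1 pc
M = m − 5 log₁₀ d + 5 = 2.63 − 5·2.0048 + 5 = -2.394
M − M_☉ = -2.394 − 4.83 = -7.224
L/L_☉ = 10^(−0.4 × -7.224) = 775.5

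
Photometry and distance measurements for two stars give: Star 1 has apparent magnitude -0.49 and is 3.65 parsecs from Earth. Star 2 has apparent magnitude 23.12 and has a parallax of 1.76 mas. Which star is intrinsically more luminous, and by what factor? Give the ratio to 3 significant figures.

Star 1: M = m − 5 log₁₀ d + 5 = -0.49 − 5·0.5623 + 5 = 1.699
Star 2: p = 1.76 mas = 1.76×10^-3″ → d = 1/p = 568.2 pc
Star 2: M = m − 5 log₁₀ d + 5 = 23.12 − 5·2.7545 + 5 = 14.348
ΔM = M_1 − M_2 = 1.699 − (14.348) = -12.649; smaller M is more luminous → Star 1.
L ratio = 10^(0.4 |ΔM|) = 10^5.060 = 114700

Star 1 is more luminous, by a factor of 115000.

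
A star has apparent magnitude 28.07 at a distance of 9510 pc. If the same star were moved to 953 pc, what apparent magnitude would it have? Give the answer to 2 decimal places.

m ≈ 23.07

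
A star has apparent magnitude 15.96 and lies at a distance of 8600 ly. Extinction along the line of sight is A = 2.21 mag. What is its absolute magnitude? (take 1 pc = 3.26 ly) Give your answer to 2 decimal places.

d = 8600 ly / 3.26 = 2638 pc
5 log₁₀(d/10 pc) = 5 log₁₀(2638) − 5 = 12.106
M = m − 5 log₁₀(d/10) − A = 15.96 − 12.106 − 2.21 = 1.644

M ≈ 1.64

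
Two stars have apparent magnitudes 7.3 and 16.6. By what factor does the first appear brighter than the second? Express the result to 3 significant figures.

Magnitude difference = -9.3
Flux ratio = 10^(−0.4 Δm) = 10^(−0.4 × -9.3) = 10^3.720 = 5248

5250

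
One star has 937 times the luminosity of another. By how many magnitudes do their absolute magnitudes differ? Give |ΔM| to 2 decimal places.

|ΔM| ≈ 7.43

Pogson: ΔM = −2.5 log₁₀(ratio) = −2.5 log₁₀(937) = −2.5 × 2.9717 = -7.429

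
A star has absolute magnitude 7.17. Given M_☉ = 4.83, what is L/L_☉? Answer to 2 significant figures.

L/L_☉ ≈ 0.12

M − M_☉ = 7.17 − 4.83 = 2.340
L/L_☉ = 10^(−0.4 (M − M_☉)) = 10^-0.936 = 0.1159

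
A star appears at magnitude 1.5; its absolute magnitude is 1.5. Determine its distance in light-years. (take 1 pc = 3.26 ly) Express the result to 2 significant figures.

d ≈ 33 ly

Distance modulus: m − M = 1.5 − (1.5) = 0.000
m − M = 5 log₁₀ d − 5
log₁₀ d = (m − M)/5 + 1 = 1.0000
d = 10^1.0000 = 10.00 pc
= 32.60 ly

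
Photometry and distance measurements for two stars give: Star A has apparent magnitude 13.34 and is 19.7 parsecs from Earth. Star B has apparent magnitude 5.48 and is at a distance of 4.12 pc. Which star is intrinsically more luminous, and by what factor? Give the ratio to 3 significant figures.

Star A: M = m − 5 log₁₀ d + 5 = 13.34 − 5·1.2945 + 5 = 11.868
Star B: M = m − 5 log₁₀ d + 5 = 5.48 − 5·0.6149 + 5 = 7.406
ΔM = M_A − M_B = 11.868 − (7.406) = 4.462; smaller M is more luminous → Star B.
L ratio = 10^(0.4 |ΔM|) = 10^1.785 = 60.93

Star B is more luminous, by a factor of 60.9.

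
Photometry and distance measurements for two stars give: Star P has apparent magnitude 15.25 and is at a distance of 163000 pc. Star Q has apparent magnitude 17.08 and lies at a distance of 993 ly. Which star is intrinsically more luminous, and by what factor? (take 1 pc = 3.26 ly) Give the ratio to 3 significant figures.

Star P is more luminous, by a factor of 1.54×10^6.

Star P: M = m − 5 log₁₀ d + 5 = 15.25 − 5·5.2122 + 5 = -5.811
Star Q: d = 993 ly / 3.26 = 304.6 pc
Star Q: M = m − 5 log₁₀ d + 5 = 17.08 − 5·2.4837 + 5 = 9.661
ΔM = M_P − M_Q = -5.811 − (9.661) = -15.472; smaller M is more luminous → Star P.
L ratio = 10^(0.4 |ΔM|) = 10^6.189 = 1.545×10^6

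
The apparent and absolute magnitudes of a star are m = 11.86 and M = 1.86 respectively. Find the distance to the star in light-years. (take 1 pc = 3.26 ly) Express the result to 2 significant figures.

d ≈ 3300 ly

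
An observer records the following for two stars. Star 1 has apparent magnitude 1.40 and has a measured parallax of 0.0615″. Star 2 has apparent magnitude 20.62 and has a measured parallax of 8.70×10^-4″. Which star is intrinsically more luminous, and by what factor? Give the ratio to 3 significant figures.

Star 1 is more luminous, by a factor of 9760.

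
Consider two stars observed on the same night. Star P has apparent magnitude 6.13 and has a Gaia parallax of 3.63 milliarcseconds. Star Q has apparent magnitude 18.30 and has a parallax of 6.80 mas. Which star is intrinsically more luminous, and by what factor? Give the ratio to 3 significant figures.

Star P: p = 3.63 mas = 3.63×10^-3″ → d = 1/p = 275.5 pc
Star P: M = m − 5 log₁₀ d + 5 = 6.13 − 5·2.4401 + 5 = -1.070
Star Q: p = 6.80 mas = 6.80×10^-3″ → d = 1/p = 147.1 pc
Star Q: M = m − 5 log₁₀ d + 5 = 18.30 − 5·2.1675 + 5 = 12.463
ΔM = M_P − M_Q = -1.070 − (12.463) = -13.533; smaller M is more luminous → Star P.
L ratio = 10^(0.4 |ΔM|) = 10^5.413 = 258900

Star P is more luminous, by a factor of 259000.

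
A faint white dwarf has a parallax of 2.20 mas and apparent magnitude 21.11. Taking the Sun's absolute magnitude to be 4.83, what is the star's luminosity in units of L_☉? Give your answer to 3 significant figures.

d = 1/p = 1000/2.20 mas = 454.5 pc
M = m − 5 log₁₀ d + 5 = 21.11 − 5·2.6576 + 5 = 12.822
M − M_☉ = 12.822 − 4.83 = 7.992
L/L_☉ = 10^(−0.4 × 7.992) = 6.356×10^-4

L/L_☉ ≈ 6.36×10^-4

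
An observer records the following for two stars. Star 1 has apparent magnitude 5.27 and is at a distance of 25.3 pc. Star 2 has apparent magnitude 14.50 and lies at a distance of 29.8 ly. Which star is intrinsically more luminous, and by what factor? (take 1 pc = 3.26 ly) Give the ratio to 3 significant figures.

Star 1 is more luminous, by a factor of 37700.

Star 1: M = m − 5 log₁₀ d + 5 = 5.27 − 5·1.4031 + 5 = 3.254
Star 2: d = 29.8 ly / 3.26 = 9.141 pc
Star 2: M = m − 5 log₁₀ d + 5 = 14.50 − 5·0.9610 + 5 = 14.695
ΔM = M_1 − M_2 = 3.254 − (14.695) = -11.441; smaller M is more luminous → Star 1.
L ratio = 10^(0.4 |ΔM|) = 10^4.576 = 37690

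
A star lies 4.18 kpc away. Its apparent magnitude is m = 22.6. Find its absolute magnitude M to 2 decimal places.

M ≈ 9.49

d = 4.18 kpc = 4180 pc
5 log₁₀(d/10 pc) = 5 log₁₀(4180) − 5 = 13.106
M = m − 5 log₁₀(d/10) = 22.6 − 13.106 = 9.494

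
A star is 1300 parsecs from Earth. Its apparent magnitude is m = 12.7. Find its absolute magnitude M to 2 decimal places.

5 log₁₀(d/10 pc) = 5 log₁₀(1300) − 5 = 10.570
M = m − 5 log₁₀(d/10) = 12.7 − 10.570 = 2.130

M ≈ 2.13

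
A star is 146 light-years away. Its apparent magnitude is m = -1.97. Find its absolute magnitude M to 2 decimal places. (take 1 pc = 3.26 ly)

d = 146 ly / 3.26 = 44.79 pc
5 log₁₀(d/10 pc) = 5 log₁₀(44.79) − 5 = 3.256
M = m − 5 log₁₀(d/10) = -1.97 − 3.256 = -5.226

M ≈ -5.23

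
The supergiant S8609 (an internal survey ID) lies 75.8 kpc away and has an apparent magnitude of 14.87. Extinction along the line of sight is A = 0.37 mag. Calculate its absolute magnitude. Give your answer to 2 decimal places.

M ≈ -4.90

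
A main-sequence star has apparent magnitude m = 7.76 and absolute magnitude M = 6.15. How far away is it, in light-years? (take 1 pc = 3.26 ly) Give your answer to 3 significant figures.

μ = m − M = 1.610
m − M = 5 log₁₀ d − 5
log₁₀ d = (m − M)/5 + 1 = 1.3220
d = 10^1.3220 = 20.99 pc
= 68.43 ly

d ≈ 68.4 ly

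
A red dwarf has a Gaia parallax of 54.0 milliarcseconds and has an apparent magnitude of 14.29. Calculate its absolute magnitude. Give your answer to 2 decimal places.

M ≈ 12.95

p = 54.0 mas = 0.0540″ → d = 1/p = 18.52 pc
5 log₁₀(d/10 pc) = 5 log₁₀(18.52) − 5 = 1.338
M = m − 5 log₁₀(d/10) = 14.29 − 1.338 = 12.952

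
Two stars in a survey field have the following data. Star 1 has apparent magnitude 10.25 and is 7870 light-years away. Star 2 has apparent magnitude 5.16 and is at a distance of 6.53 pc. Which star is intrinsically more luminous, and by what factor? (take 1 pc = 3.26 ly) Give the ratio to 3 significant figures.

Star 1: d = 7870 ly / 3.26 = 2414 pc
Star 1: M = m − 5 log₁₀ d + 5 = 10.25 − 5·3.3828 + 5 = -1.664
Star 2: M = m − 5 log₁₀ d + 5 = 5.16 − 5·0.8149 + 5 = 6.085
ΔM = M_1 − M_2 = -1.664 − (6.085) = -7.749; smaller M is more luminous → Star 1.
L ratio = 10^(0.4 |ΔM|) = 10^3.100 = 1258

Star 1 is more luminous, by a factor of 1260.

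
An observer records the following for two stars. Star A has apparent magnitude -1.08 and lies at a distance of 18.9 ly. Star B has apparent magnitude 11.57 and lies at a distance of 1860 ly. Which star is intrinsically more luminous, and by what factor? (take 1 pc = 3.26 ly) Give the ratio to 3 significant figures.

Star A: d = 18.9 ly / 3.26 = 5.798 pc
Star A: M = m − 5 log₁₀ d + 5 = -1.08 − 5·0.7632 + 5 = 0.104
Star B: d = 1860 ly / 3.26 = 570.6 pc
Star B: M = m − 5 log₁₀ d + 5 = 11.57 − 5·2.7563 + 5 = 2.789
ΔM = M_A − M_B = 0.104 − (2.789) = -2.685; smaller M is more luminous → Star A.
L ratio = 10^(0.4 |ΔM|) = 10^1.074 = 11.85

Star A is more luminous, by a factor of 11.9.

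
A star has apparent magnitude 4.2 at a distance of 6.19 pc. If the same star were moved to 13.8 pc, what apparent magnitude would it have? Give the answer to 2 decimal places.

Flux ∝ 1/d², so Δm = 5 log₁₀(d₂/d₁) = 5 log₁₀(13.8/6.19) = 1.741
m₂ = m₁ + Δm = 4.2 + (1.741) = 5.941

m ≈ 5.94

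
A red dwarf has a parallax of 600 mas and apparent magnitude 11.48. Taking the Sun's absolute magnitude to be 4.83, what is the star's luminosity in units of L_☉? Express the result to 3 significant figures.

d = 1/p = 1000/600 mas = 1.667 pc
M = m − 5 log₁₀ d + 5 = 11.48 − 5·0.2218 + 5 = 15.371
M − M_☉ = 15.371 − 4.83 = 10.541
L/L_☉ = 10^(−0.4 × 10.541) = 6.077×10^-5

L/L_☉ ≈ 6.08×10^-5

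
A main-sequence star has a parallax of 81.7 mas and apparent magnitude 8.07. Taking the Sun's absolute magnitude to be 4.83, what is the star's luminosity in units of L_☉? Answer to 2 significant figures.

d = 1/p = 1000/81.7 mas = 12.24 pc
M = m − 5 log₁₀ d + 5 = 8.07 − 5·1.0878 + 5 = 7.631
M − M_☉ = 7.631 − 4.83 = 2.801
L/L_☉ = 10^(−0.4 × 2.801) = 0.07578

L/L_☉ ≈ 0.076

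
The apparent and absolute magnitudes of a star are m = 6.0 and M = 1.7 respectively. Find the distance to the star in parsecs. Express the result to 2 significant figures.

Distance modulus: m − M = 6.0 − (1.7) = 4.300
m − M = 5 log₁₀ d − 5
log₁₀ d = (m − M)/5 + 1 = 1.8600
d = 10^1.8600 = 72.44 pc

d ≈ 72 pc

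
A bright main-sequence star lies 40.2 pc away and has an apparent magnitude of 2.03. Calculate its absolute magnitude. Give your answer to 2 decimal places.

M ≈ -0.99

5 log₁₀(d/10 pc) = 5 log₁₀(40.20) − 5 = 3.021
M = m − 5 log₁₀(d/10) = 2.03 − 3.021 = -0.991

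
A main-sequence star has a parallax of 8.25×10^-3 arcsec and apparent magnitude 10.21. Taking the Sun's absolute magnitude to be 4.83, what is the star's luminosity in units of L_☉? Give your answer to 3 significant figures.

d = 1/p = 1/8.25×10^-3″ = 121.2 pc
M = m − 5 log₁₀ d + 5 = 10.21 − 5·2.0835 + 5 = 4.792
M − M_☉ = 4.792 − 4.83 = -0.038
L/L_☉ = 10^(−0.4 × -0.038) = 1.035

L/L_☉ ≈ 1.04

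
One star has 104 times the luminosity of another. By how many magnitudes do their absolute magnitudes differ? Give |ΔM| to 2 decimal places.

|ΔM| ≈ 5.04

Pogson: ΔM = −2.5 log₁₀(ratio) = −2.5 log₁₀(104) = −2.5 × 2.0170 = -5.043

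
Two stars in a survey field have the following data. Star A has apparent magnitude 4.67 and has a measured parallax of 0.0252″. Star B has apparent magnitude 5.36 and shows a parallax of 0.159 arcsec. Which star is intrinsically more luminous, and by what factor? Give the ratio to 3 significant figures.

Star A: d = 1/p = 1/0.0252″ = 39.68 pc
Star A: M = m − 5 log₁₀ d + 5 = 4.67 − 5·1.5986 + 5 = 1.677
Star B: d = 1/p = 1/0.159″ = 6.289 pc
Star B: M = m − 5 log₁₀ d + 5 = 5.36 − 5·0.7986 + 5 = 6.367
ΔM = M_A − M_B = 1.677 − (6.367) = -4.690; smaller M is more luminous → Star A.
L ratio = 10^(0.4 |ΔM|) = 10^1.876 = 75.16

Star A is more luminous, by a factor of 75.2.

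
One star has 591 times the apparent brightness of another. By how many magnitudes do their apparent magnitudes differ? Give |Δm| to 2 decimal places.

|Δm| ≈ 6.93

Pogson: Δm = −2.5 log₁₀(ratio) = −2.5 log₁₀(591) = −2.5 × 2.7716 = -6.929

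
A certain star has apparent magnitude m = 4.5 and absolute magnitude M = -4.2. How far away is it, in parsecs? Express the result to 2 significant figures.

d ≈ 550 pc

Distance modulus: m − M = 4.5 − (-4.2) = 8.700
m − M = 5 log₁₀ d − 5
log₁₀ d = (m − M)/5 + 1 = 2.7400
d = 10^2.7400 = 549.5 pc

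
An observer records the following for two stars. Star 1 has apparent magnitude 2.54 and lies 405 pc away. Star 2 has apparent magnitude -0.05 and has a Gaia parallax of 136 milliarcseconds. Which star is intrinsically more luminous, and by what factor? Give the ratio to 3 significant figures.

Star 1 is more luminous, by a factor of 279.

Star 1: M = m − 5 log₁₀ d + 5 = 2.54 − 5·2.6075 + 5 = -5.497
Star 2: p = 136 mas = 0.136″ → d = 1/p = 7.353 pc
Star 2: M = m − 5 log₁₀ d + 5 = -0.05 − 5·0.8665 + 5 = 0.618
ΔM = M_1 − M_2 = -5.497 − (0.618) = -6.115; smaller M is more luminous → Star 1.
L ratio = 10^(0.4 |ΔM|) = 10^2.446 = 279.2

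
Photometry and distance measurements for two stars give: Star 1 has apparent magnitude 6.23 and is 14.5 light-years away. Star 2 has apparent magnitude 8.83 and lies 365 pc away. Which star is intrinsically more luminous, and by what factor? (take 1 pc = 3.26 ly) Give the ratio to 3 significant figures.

Star 1: d = 14.5 ly / 3.26 = 4.448 pc
Star 1: M = m − 5 log₁₀ d + 5 = 6.23 − 5·0.6482 + 5 = 7.989
Star 2: M = m − 5 log₁₀ d + 5 = 8.83 − 5·2.5623 + 5 = 1.019
ΔM = M_1 − M_2 = 7.989 − (1.019) = 6.971; smaller M is more luminous → Star 2.
L ratio = 10^(0.4 |ΔM|) = 10^2.788 = 614.2

Star 2 is more luminous, by a factor of 614.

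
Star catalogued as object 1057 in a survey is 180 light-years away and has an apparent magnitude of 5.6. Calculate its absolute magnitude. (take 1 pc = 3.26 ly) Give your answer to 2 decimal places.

M ≈ 1.89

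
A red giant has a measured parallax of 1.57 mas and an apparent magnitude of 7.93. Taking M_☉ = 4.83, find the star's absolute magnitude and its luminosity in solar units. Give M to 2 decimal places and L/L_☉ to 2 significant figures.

d = 1/p = 1000/1.57 mas = 636.9 pc
M = m − 5 log₁₀ d + 5 = 7.93 − 5·2.8041 + 5 = -1.091
M − M_☉ = -1.091 − 4.83 = -5.921
L/L_☉ = 10^(−0.4 × -5.921) = 233.5

M ≈ -1.09; L/L_☉ ≈ 230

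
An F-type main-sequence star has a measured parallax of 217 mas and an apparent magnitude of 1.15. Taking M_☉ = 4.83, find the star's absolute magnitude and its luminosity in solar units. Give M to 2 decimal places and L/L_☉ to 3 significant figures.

M ≈ 2.83; L/L_☉ ≈ 6.30

d = 1/p = 1000/217 mas = 4.608 pc
M = m − 5 log₁₀ d + 5 = 1.15 − 5·0.6635 + 5 = 2.832
M − M_☉ = 2.832 − 4.83 = -1.998
L/L_☉ = 10^(−0.4 × -1.998) = 6.296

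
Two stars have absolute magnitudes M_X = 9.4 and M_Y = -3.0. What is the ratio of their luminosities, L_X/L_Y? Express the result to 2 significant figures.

L_X/L_Y ≈ 1.1×10^-5

ΔM = M_X − M_Y = 12.4
L_X/L_Y = 10^(−0.4 ΔM) = 10^-4.960 = 1.096×10^-5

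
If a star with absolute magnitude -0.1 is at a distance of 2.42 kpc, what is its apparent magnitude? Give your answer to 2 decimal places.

d = 2.42 kpc = 2420 pc
m = M + 5 log₁₀ d − 5 = -0.1 + 5·3.3838 − 5 = 11.819

m ≈ 11.82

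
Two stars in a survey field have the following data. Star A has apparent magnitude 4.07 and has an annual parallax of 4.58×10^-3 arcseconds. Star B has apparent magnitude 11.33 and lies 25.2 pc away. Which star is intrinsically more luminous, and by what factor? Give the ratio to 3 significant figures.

Star A is more luminous, by a factor of 60200.

Star A: d = 1/p = 1/4.58×10^-3″ = 218.3 pc
Star A: M = m − 5 log₁₀ d + 5 = 4.07 − 5·2.3391 + 5 = -2.626
Star B: M = m − 5 log₁₀ d + 5 = 11.33 − 5·1.4014 + 5 = 9.323
ΔM = M_A − M_B = -2.626 − (9.323) = -11.949; smaller M is more luminous → Star A.
L ratio = 10^(0.4 |ΔM|) = 10^4.779 = 60180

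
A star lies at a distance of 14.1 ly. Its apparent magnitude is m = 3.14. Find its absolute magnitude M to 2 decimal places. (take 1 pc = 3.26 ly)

M ≈ 4.96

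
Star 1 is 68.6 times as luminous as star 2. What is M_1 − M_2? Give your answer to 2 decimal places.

Pogson: ΔM = −2.5 log₁₀(ratio) = −2.5 log₁₀(68.6) = −2.5 × 1.8363 = -4.591
Star 1 is brighter, so it has the smaller magnitude: the difference is negative.

M_1 − M_2 ≈ -4.59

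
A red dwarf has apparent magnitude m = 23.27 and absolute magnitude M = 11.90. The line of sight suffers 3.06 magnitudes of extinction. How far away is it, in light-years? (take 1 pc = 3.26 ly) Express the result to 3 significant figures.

m − M = 5 log₁₀(d/10 pc) + A  ⇒  23.27 − (11.90) − 3.06 = 5 log₁₀(d/10)
8.310 = 5 log₁₀(d/10)
log₁₀ d = (m − M − A)/5 + 1 = 2.6620
d = 10^2.6620 = 459.2 pc
= 1497 ly

d ≈ 1500 ly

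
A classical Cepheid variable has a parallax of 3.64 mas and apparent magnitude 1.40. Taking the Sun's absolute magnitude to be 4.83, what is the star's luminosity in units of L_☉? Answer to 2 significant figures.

d = 1/p = 1000/3.64 mas = 274.7 pc
M = m − 5 log₁₀ d + 5 = 1.40 − 5·2.4389 + 5 = -5.794
M − M_☉ = -5.794 − 4.83 = -10.624
L/L_☉ = 10^(−0.4 × -10.624) = 17770

L/L_☉ ≈ 18000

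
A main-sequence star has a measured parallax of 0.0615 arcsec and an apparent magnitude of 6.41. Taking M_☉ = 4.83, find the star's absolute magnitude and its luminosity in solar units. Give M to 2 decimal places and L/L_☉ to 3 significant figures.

M ≈ 5.35; L/L_☉ ≈ 0.617

d = 1/p = 1/0.0615″ = 16.26 pc
M = m − 5 log₁₀ d + 5 = 6.41 − 5·1.2111 + 5 = 5.354
M − M_☉ = 5.354 − 4.83 = 0.524
L/L_☉ = 10^(−0.4 × 0.524) = 0.6169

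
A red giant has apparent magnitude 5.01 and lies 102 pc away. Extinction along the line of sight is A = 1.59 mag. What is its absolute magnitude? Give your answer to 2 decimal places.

M ≈ -1.62

5 log₁₀(d/10 pc) = 5 log₁₀(102.0) − 5 = 5.043
M = m − 5 log₁₀(d/10) − A = 5.01 − 5.043 − 1.59 = -1.623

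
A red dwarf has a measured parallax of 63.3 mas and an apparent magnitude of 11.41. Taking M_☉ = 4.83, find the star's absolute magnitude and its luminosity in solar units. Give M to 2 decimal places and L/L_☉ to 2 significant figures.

d = 1/p = 1000/63.3 mas = 15.80 pc
M = m − 5 log₁₀ d + 5 = 11.41 − 5·1.1986 + 5 = 10.417
M − M_☉ = 10.417 − 4.83 = 5.587
L/L_☉ = 10^(−0.4 × 5.587) = 5.824×10^-3

M ≈ 10.42; L/L_☉ ≈ 5.8×10^-3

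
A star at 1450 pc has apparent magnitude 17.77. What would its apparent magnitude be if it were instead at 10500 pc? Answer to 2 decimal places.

Flux ∝ 1/d², so Δm = 5 log₁₀(d₂/d₁) = 5 log₁₀(10500/1450) = 4.299
m₂ = m₁ + Δm = 17.77 + (4.299) = 22.069

m ≈ 22.07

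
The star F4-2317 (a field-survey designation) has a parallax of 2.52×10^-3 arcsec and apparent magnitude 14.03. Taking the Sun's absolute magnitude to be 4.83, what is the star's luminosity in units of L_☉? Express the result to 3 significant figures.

d = 1/p = 1/2.52×10^-3″ = 396.8 pc
M = m − 5 log₁₀ d + 5 = 14.03 − 5·2.5986 + 5 = 6.037
M − M_☉ = 6.037 − 4.83 = 1.207
L/L_☉ = 10^(−0.4 × 1.207) = 0.3290

L/L_☉ ≈ 0.329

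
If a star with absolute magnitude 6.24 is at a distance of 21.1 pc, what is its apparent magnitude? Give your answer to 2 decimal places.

m = M + 5 log₁₀ d − 5 = 6.24 + 5·1.3243 − 5 = 7.861

m ≈ 7.86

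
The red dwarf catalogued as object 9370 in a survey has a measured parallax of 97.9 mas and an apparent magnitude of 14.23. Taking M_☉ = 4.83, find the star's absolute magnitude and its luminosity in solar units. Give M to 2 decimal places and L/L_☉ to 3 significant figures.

d = 1/p = 1000/97.9 mas = 10.21 pc
M = m − 5 log₁₀ d + 5 = 14.23 − 5·1.0092 + 5 = 14.184
M − M_☉ = 14.184 − 4.83 = 9.354
L/L_☉ = 10^(−0.4 × 9.354) = 1.813×10^-4

M ≈ 14.18; L/L_☉ ≈ 1.81×10^-4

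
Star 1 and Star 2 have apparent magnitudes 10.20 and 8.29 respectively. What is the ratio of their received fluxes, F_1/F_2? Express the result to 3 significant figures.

F_1/F_2 ≈ 0.172

Δm = 10.20 − (8.29) = 1.91
Flux ratio = 10^(−0.4 Δm) = 10^(−0.4 × 1.91) = 10^-0.764 = 0.1722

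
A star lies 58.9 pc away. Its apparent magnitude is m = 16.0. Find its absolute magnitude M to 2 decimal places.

M ≈ 12.15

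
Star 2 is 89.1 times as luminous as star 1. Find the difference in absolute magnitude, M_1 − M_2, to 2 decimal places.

Pogson: ΔM = −2.5 log₁₀(ratio) = −2.5 log₁₀(89.1) = −2.5 × 1.9499 = -4.875
Star 2 is brighter so has the smaller magnitude: M_1 − M_2 is positive.

M_1 − M_2 ≈ 4.87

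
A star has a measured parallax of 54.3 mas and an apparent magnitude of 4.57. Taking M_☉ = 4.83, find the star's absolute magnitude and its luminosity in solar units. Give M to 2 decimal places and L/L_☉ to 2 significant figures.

d = 1/p = 1000/54.3 mas = 18.42 pc
M = m − 5 log₁₀ d + 5 = 4.57 − 5·1.2652 + 5 = 3.244
M − M_☉ = 3.244 − 4.83 = -1.586
L/L_☉ = 10^(−0.4 × -1.586) = 4.309

M ≈ 3.24; L/L_☉ ≈ 4.3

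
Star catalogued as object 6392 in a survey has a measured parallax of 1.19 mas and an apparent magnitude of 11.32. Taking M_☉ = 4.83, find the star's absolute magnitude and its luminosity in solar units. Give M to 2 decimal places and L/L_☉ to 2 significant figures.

d = 1/p = 1000/1.19 mas = 840.3 pc
M = m − 5 log₁₀ d + 5 = 11.32 − 5·2.9245 + 5 = 1.698
M − M_☉ = 1.698 − 4.83 = -3.132
L/L_☉ = 10^(−0.4 × -3.132) = 17.90

M ≈ 1.70; L/L_☉ ≈ 18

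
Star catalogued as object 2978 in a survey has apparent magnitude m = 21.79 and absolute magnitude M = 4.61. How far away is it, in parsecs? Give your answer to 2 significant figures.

μ = m − M = 17.180
m − M = 5 log₁₀ d − 5
log₁₀ d = (m − M)/5 + 1 = 4.4360
d = 10^4.4360 = 27290 pc

d ≈ 27000 pc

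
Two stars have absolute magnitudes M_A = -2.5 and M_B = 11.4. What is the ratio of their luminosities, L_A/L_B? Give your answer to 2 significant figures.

ΔM = M_A − M_B = -13.9
L_A/L_B = 10^(−0.4 ΔM) = 10^5.560 = 363100

L_A/L_B ≈ 360000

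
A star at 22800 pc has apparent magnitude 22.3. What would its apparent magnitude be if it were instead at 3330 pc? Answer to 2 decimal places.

m ≈ 18.12

Flux ∝ 1/d², so Δm = 5 log₁₀(d₂/d₁) = 5 log₁₀(3330/22800) = -4.177
m₂ = m₁ + Δm = 22.3 + (-4.177) = 18.123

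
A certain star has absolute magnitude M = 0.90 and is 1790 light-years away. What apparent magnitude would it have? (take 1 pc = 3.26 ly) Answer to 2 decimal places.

d = 1790 ly / 3.26 = 549.1 pc
m = M + 5 log₁₀ d − 5 = 0.90 + 5·2.7396 − 5 = 9.598

m ≈ 9.60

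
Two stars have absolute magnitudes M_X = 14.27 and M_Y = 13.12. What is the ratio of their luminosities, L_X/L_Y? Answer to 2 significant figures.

L_X/L_Y ≈ 0.35

ΔM = M_X − M_Y = 1.15
L_X/L_Y = 10^(−0.4 ΔM) = 10^-0.460 = 0.3467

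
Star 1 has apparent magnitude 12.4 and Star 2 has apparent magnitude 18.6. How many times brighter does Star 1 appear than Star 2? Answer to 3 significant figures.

302

Magnitude difference = -6.2
Flux ratio = 10^(−0.4 Δm) = 10^(−0.4 × -6.2) = 10^2.480 = 302.0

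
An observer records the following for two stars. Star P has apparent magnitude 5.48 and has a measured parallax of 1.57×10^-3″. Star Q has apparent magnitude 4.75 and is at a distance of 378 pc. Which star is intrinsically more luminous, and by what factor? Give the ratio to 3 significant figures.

Star P is more luminous, by a factor of 1.45.

Star P: d = 1/p = 1/1.57×10^-3″ = 636.9 pc
Star P: M = m − 5 log₁₀ d + 5 = 5.48 − 5·2.8041 + 5 = -3.541
Star Q: M = m − 5 log₁₀ d + 5 = 4.75 − 5·2.5775 + 5 = -3.137
ΔM = M_P − M_Q = -3.541 − (-3.137) = -0.403; smaller M is more luminous → Star P.
L ratio = 10^(0.4 |ΔM|) = 10^0.161 = 1.449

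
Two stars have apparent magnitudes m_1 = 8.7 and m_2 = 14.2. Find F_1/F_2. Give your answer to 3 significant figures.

F_1/F_2 ≈ 158

Magnitude difference = -5.5
Flux ratio = 10^(−0.4 Δm) = 10^(−0.4 × -5.5) = 10^2.200 = 158.5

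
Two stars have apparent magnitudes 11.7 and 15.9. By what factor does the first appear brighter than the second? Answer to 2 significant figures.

48

Δm = 11.7 − (15.9) = -4.2
Flux ratio = 10^(−0.4 Δm) = 10^(−0.4 × -4.2) = 10^1.680 = 47.86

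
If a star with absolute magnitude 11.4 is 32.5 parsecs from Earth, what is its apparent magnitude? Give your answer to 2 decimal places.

m ≈ 13.96

m = M + 5 log₁₀ d − 5 = 11.4 + 5·1.5119 − 5 = 13.959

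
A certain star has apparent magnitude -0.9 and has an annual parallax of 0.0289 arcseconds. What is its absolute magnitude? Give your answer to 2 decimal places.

M ≈ -3.60

d = 1/p = 1/0.0289″ = 34.60 pc
5 log₁₀(d/10 pc) = 5 log₁₀(34.60) − 5 = 2.696
M = m − 5 log₁₀(d/10) = -0.9 − 2.696 = -3.596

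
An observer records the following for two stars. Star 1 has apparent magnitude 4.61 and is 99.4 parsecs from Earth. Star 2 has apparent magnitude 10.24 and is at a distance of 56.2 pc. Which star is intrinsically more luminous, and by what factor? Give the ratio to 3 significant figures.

Star 1: M = m − 5 log₁₀ d + 5 = 4.61 − 5·1.9974 + 5 = -0.377
Star 2: M = m − 5 log₁₀ d + 5 = 10.24 − 5·1.7497 + 5 = 6.491
ΔM = M_1 − M_2 = -0.377 − (6.491) = -6.868; smaller M is more luminous → Star 1.
L ratio = 10^(0.4 |ΔM|) = 10^2.747 = 558.9

Star 1 is more luminous, by a factor of 559.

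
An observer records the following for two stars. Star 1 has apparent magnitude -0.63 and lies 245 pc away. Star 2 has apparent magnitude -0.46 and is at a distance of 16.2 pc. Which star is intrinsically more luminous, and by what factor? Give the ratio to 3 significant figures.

Star 1 is more luminous, by a factor of 267.

Star 1: M = m − 5 log₁₀ d + 5 = -0.63 − 5·2.3892 + 5 = -7.576
Star 2: M = m − 5 log₁₀ d + 5 = -0.46 − 5·1.2095 + 5 = -1.508
ΔM = M_1 − M_2 = -7.576 − (-1.508) = -6.068; smaller M is more luminous → Star 1.
L ratio = 10^(0.4 |ΔM|) = 10^2.427 = 267.5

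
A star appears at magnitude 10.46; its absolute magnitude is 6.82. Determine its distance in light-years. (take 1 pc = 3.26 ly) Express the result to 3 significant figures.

d ≈ 174 ly

Distance modulus: m − M = 10.46 − (6.82) = 3.640
m − M = 5 log₁₀ d − 5
log₁₀ d = (m − M)/5 + 1 = 1.7280
d = 10^1.7280 = 53.46 pc
= 174.3 ly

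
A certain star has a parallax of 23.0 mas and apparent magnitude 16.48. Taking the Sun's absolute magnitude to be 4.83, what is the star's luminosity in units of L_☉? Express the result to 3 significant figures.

L/L_☉ ≈ 4.14×10^-4

d = 1/p = 1000/23.0 mas = 43.48 pc
M = m − 5 log₁₀ d + 5 = 16.48 − 5·1.6383 + 5 = 13.289
M − M_☉ = 13.289 − 4.83 = 8.459
L/L_☉ = 10^(−0.4 × 8.459) = 4.136×10^-4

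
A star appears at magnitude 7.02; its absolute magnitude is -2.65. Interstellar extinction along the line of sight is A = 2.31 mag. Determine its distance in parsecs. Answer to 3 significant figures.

m − M = 5 log₁₀(d/10 pc) + A  ⇒  7.02 − (-2.65) − 2.31 = 5 log₁₀(d/10)
7.360 = 5 log₁₀(d/10)
log₁₀ d = (m − M − A)/5 + 1 = 2.4720
d = 10^2.4720 = 296.5 pc

d ≈ 296 pc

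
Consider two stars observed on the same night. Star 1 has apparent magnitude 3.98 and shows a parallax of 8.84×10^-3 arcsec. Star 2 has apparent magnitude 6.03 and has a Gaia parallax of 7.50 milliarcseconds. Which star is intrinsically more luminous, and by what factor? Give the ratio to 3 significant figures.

Star 1: d = 1/p = 1/8.84×10^-3″ = 113.1 pc
Star 1: M = m − 5 log₁₀ d + 5 = 3.98 − 5·2.0535 + 5 = -1.288
Star 2: p = 7.50 mas = 7.50×10^-3″ → d = 1/p = 133.3 pc
Star 2: M = m − 5 log₁₀ d + 5 = 6.03 − 5·2.1249 + 5 = 0.405
ΔM = M_1 − M_2 = -1.288 − (0.405) = -1.693; smaller M is more luminous → Star 1.
L ratio = 10^(0.4 |ΔM|) = 10^0.677 = 4.756

Star 1 is more luminous, by a factor of 4.76.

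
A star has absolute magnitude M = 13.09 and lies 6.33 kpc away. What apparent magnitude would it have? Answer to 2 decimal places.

m ≈ 27.10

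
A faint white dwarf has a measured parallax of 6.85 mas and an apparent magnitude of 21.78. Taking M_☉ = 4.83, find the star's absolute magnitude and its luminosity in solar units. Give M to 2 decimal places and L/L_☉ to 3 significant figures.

d = 1/p = 1000/6.85 mas = 146.0 pc
M = m − 5 log₁₀ d + 5 = 21.78 − 5·2.1643 + 5 = 15.958
M − M_☉ = 15.958 − 4.83 = 11.128
L/L_☉ = 10^(−0.4 × 11.128) = 3.537×10^-5

M ≈ 15.96; L/L_☉ ≈ 3.54×10^-5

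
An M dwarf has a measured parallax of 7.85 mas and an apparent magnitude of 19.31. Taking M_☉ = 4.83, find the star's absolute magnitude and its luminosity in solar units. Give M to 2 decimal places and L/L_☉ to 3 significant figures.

d = 1/p = 1000/7.85 mas = 127.4 pc
M = m − 5 log₁₀ d + 5 = 19.31 − 5·2.1051 + 5 = 13.784
M − M_☉ = 13.784 − 4.83 = 8.954
L/L_☉ = 10^(−0.4 × 8.954) = 2.620×10^-4

M ≈ 13.78; L/L_☉ ≈ 2.62×10^-4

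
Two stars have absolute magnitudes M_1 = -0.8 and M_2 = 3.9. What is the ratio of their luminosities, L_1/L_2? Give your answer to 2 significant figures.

L_1/L_2 ≈ 76

ΔM = M_1 − M_2 = -4.7
L_1/L_2 = 10^(−0.4 ΔM) = 10^1.880 = 75.86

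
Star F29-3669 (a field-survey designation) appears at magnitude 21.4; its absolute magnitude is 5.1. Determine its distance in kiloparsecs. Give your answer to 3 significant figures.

d ≈ 18.2 kpc

μ = m − M = 16.300
m − M = 5 log₁₀ d − 5
log₁₀ d = (m − M)/5 + 1 = 4.2600
d = 10^4.2600 = 18200 pc
= 18.20 kpc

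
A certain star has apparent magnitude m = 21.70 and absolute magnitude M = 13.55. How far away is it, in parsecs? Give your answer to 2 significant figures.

d ≈ 430 pc

Distance modulus: m − M = 21.70 − (13.55) = 8.150
m − M = 5 log₁₀ d − 5
log₁₀ d = (m − M)/5 + 1 = 2.6300
d = 10^2.6300 = 426.6 pc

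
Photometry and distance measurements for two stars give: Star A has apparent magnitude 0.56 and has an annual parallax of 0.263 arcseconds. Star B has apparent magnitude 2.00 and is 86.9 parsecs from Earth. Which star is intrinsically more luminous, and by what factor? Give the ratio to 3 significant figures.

Star B is more luminous, by a factor of 139.

Star A: d = 1/p = 1/0.263″ = 3.802 pc
Star A: M = m − 5 log₁₀ d + 5 = 0.56 − 5·0.5800 + 5 = 2.660
Star B: M = m − 5 log₁₀ d + 5 = 2.00 − 5·1.9390 + 5 = -2.695
ΔM = M_A − M_B = 2.660 − (-2.695) = 5.355; smaller M is more luminous → Star B.
L ratio = 10^(0.4 |ΔM|) = 10^2.142 = 138.7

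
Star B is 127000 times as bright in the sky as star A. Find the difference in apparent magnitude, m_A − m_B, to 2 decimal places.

m_A − m_B ≈ 12.76

Pogson: Δm = −2.5 log₁₀(ratio) = −2.5 log₁₀(127000) = −2.5 × 5.1038 = -12.760
Star B is brighter so has the smaller magnitude: m_A − m_B is positive.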